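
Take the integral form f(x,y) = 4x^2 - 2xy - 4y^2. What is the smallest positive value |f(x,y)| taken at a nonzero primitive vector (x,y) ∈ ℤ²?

descent: ρ → (-4,2,4)  [lands on river]
river: ρ → (4,6,-2)
river: ρ → (-2,6,4)
river: ρ → (4,2,-4)
river: ρ → (-4,6,2)
river: ρ → (2,6,-4)
closes: descent 1, river 6
min |a| on river = 2

2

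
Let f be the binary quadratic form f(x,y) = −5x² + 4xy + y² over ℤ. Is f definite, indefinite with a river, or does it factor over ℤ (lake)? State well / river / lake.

D = b²−4ac = 4² − 4·(-5)·1 = 36
D = 6² is a perfect square ⇒ form factors over ℤ ⇒ lakes

lake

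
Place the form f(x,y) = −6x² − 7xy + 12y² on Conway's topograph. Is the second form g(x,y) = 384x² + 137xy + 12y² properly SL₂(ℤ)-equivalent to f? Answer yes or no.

D₁ = 337, D₂ = 337
river cycle of f (length 42): (12, 7, -6), (-6, 17, 2), (2, 15, -14), (-14, 13, 3), (3, 17, -4), (-4, 15, 7), (7, 13, -6), (-6, 11, 9), (9, 7, -8), (-8, 9, 8), … (32 more)
river cycle of g (length 42): (12, 7, -6), (-6, 17, 2), (2, 15, -14), (-14, 13, 3), (3, 17, -4), (-4, 15, 7), (7, 13, -6), (-6, 11, 9), (9, 7, -8), (-8, 9, 8), … (32 more)
cycles coincide ⇒ equivalent

yes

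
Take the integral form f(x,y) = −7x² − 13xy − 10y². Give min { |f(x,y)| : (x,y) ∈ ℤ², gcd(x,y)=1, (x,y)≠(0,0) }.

translate: b→-1 (≡13 mod 14), so (7,13,10)→(7,-1,4)
flip: (7,-1,4)→(4,1,7)
reduced (well bottom): (4,1,7) with a≤c, −a<b≤a
well minimum |f| = |-4| = 4 (negative-definite)

4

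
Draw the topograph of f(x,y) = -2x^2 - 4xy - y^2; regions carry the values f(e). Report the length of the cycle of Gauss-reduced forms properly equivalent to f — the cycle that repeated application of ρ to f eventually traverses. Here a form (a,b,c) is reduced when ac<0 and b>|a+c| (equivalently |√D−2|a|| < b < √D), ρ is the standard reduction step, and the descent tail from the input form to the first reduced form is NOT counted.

D = 8, ⌊√D⌋ = 2
descent: ρ → (-1,2,1)  [lands on river]
river: ρ → (1,2,-1)
ρ-cycle length = 2 (tail of 1 descent step not counted)

2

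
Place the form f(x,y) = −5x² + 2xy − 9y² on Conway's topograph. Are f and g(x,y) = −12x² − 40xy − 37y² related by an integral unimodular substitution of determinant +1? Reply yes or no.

D₁ = -176, D₂ = -176
f is negative-definite; reduce −f:
−f: reduced (well bottom): (5,-2,9) with a≤c, −a<b≤a
flip sign back: reduced form of f is (-5,2,-9)
g is negative-definite; reduce −g:
−g: translate: b→-8 (≡40 mod 24), so (12,40,37)→(12,-8,5)
−g: flip: (12,-8,5)→(5,8,12)
−g: translate: b→-2 (≡8 mod 10), so (5,8,12)→(5,-2,9)
−g: reduced (well bottom): (5,-2,9) with a≤c, −a<b≤a
flip sign back: reduced form of g is (-5,2,-9)
reduced forms (-5, 2, -9) vs (-5, 2, -9) ⇒ equivalent

yes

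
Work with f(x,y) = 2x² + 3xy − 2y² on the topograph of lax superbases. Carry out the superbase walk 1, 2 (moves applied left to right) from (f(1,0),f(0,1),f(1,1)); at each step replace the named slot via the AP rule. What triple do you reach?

start (2,-2,3) = (f(1,0),f(0,1),f(1,1))
replace slot 1: 2·((-2)+3) − 2 = 0 → (0,-2,3)
replace slot 2: 2·(0+3) − (-2) = 8 → (0,8,3)

0,8,3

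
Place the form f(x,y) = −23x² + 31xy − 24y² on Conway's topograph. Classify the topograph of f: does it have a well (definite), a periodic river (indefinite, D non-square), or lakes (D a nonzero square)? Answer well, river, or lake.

D = b²−4ac = 31² − 4·(-23)·(-24) = -1247
D < 0 ⇒ definite ⇒ every region one sign ⇒ single well

well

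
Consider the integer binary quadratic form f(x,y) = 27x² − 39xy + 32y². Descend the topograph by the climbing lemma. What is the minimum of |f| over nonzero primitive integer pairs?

translate: b→15 (≡-39 mod 54), so (27,-39,32)→(27,15,20)
flip: (27,15,20)→(20,-15,27)
reduced (well bottom): (20,-15,27) with a≤c, −a<b≤a
well minimum = a = 20

20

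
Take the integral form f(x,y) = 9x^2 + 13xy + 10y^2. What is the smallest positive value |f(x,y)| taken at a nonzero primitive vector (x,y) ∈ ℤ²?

translate: b→-5 (≡13 mod 18), so (9,13,10)→(9,-5,6)
flip: (9,-5,6)→(6,5,9)
reduced (well bottom): (6,5,9) with a≤c, −a<b≤a
well minimum = a = 6

6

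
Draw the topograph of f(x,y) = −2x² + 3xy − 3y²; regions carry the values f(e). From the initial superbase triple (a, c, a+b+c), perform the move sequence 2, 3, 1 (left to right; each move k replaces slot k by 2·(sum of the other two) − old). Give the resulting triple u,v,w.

start (-2,-3,-2) = (f(1,0),f(0,1),f(1,1))
replace slot 2: 2·((-2)+(-2)) − (-3) = -5 → (-2,-5,-2)
replace slot 3: 2·((-2)+(-5)) − (-2) = -12 → (-2,-5,-12)
replace slot 1: 2·((-5)+(-12)) − (-2) = -32 → (-32,-5,-12)

-32,-5,-12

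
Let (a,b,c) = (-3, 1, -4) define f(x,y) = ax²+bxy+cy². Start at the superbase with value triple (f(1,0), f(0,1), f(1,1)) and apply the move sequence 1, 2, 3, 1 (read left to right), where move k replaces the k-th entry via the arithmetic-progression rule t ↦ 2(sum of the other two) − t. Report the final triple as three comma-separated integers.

start (-3,-4,-6) = (f(1,0),f(0,1),f(1,1))
replace slot 1: 2·((-4)+(-6)) − (-3) = -17 → (-17,-4,-6)
replace slot 2: 2·((-17)+(-6)) − (-4) = -42 → (-17,-42,-6)
replace slot 3: 2·((-17)+(-42)) − (-6) = -112 → (-17,-42,-112)
replace slot 1: 2·((-42)+(-112)) − (-17) = -291 → (-291,-42,-112)

-291,-42,-112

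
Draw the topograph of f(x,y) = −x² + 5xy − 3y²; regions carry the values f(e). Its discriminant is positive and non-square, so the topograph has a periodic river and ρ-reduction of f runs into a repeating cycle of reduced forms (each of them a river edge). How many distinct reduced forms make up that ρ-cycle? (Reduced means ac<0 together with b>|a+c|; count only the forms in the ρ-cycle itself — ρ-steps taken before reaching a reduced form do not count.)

D = 13, ⌊√D⌋ = 3
descent: ρ → (-3,1,1)
descent: ρ → (1,3,-1)  [lands on river]
river: ρ → (-1,3,1)
ρ-cycle length = 2 (tail of 2 descent steps not counted)

2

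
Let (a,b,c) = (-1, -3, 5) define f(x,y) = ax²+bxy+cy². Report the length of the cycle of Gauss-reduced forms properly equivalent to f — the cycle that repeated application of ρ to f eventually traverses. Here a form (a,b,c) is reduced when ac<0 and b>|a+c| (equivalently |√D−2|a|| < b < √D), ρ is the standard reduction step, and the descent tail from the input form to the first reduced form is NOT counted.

D = 29, ⌊√D⌋ = 5
descent: ρ → (5,3,-1)
descent: ρ → (-1,5,1)  [lands on river]
river: ρ → (1,5,-1)
ρ-cycle length = 2 (tail of 2 descent steps not counted)

2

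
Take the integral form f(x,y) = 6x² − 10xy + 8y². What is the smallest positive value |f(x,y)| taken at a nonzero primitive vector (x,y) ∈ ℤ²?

translate: b→2 (≡-10 mod 12), so (6,-10,8)→(6,2,4)
flip: (6,2,4)→(4,-2,6)
reduced (well bottom): (4,-2,6) with a≤c, −a<b≤a
well minimum = a = 4

4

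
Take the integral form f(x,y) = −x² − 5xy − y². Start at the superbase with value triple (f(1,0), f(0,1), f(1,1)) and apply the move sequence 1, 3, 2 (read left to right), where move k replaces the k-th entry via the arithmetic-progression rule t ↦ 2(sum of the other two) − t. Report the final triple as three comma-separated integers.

start (-1,-1,-7) = (f(1,0),f(0,1),f(1,1))
replace slot 1: 2·((-1)+(-7)) − (-1) = -15 → (-15,-1,-7)
replace slot 3: 2·((-15)+(-1)) − (-7) = -25 → (-15,-1,-25)
replace slot 2: 2·((-15)+(-25)) − (-1) = -79 → (-15,-79,-25)

-15,-79,-25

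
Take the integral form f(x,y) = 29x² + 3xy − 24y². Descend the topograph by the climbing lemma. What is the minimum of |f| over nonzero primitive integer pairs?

descent: ρ → (-24,45,8)  [lands on river]
river: ρ → (8,51,-6)
river: ρ → (-6,45,32)
river: ρ → (32,19,-19)
river: ρ → (-19,19,32)
river: ρ → (32,45,-6)
river: ρ → (-6,51,8)
river: ρ → (8,45,-24)
river: ρ → (-24,51,2)
river: ρ → (2,49,-49)
river: ρ → (-49,49,2)
river: ρ → (2,51,-24)
closes: descent 1, river 12
min |a| on river = 2

2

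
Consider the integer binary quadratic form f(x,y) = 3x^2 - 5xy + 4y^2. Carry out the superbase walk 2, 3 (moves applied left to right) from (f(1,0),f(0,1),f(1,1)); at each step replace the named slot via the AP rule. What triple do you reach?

start (3,4,2) = (f(1,0),f(0,1),f(1,1))
replace slot 2: 2·(3+2) − 4 = 6 → (3,6,2)
replace slot 3: 2·(3+6) − 2 = 16 → (3,6,16)

3,6,16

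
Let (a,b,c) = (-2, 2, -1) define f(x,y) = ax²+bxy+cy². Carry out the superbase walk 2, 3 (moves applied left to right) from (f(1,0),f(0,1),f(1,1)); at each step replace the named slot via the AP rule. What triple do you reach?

start (-2,-1,-1) = (f(1,0),f(0,1),f(1,1))
replace slot 2: 2·((-2)+(-1)) − (-1) = -5 → (-2,-5,-1)
replace slot 3: 2·((-2)+(-5)) − (-1) = -13 → (-2,-5,-13)

-2,-5,-13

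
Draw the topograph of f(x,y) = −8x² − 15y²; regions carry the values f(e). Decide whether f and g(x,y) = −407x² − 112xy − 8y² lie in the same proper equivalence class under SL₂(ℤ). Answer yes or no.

D₁ = -480, D₂ = -480
f is negative-definite; reduce −f:
−f: reduced (well bottom): (8,0,15) with a≤c, −a<b≤a
flip sign back: reduced form of f is (-8,0,-15)
g is negative-definite; reduce −g:
−g: flip: (407,112,8)→(8,-112,407)
−g: translate: b→0 (≡-112 mod 16), so (8,-112,407)→(8,0,15)
−g: reduced (well bottom): (8,0,15) with a≤c, −a<b≤a
flip sign back: reduced form of g is (-8,0,-15)
reduced forms (-8, 0, -15) vs (-8, 0, -15) ⇒ equivalent

yes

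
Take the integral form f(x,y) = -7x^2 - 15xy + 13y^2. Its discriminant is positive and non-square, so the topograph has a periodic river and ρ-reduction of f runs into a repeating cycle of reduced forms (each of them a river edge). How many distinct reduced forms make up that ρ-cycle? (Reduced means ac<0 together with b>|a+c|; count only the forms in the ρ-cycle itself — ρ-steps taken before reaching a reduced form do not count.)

D = 589, ⌊√D⌋ = 24
descent: ρ → (13,15,-7)  [lands on river]
river: ρ → (-7,13,15)
river: ρ → (15,17,-5)
river: ρ → (-5,23,3)
river: ρ → (3,19,-19)
river: ρ → (-19,19,3)
river: ρ → (3,23,-5)
river: ρ → (-5,17,15)
river: ρ → (15,13,-7)
river: ρ → (-7,15,13)
river: ρ → (13,11,-9)
river: ρ → (-9,7,15)
river: ρ → (15,23,-1)
river: ρ → (-1,23,15)
river: ρ → (15,7,-9)
river: ρ → (-9,11,13)
ρ-cycle length = 16 (tail of 1 descent step not counted)

16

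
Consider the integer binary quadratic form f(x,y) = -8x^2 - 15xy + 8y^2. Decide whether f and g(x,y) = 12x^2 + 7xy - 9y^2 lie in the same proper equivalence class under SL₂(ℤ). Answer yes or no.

D₁ = 481, D₂ = 481
river cycle of f (length 26): (8, 15, -8), (-8, 17, 6), (6, 19, -5), (-5, 21, 2), (2, 19, -15), (-15, 11, 6), (6, 13, -13), (-13, 13, 6), (6, 11, -15), (-15, 19, 2), … (16 more)
river cycle of g (length 30): (-9, 11, 10), (10, 9, -10), (-10, 11, 9), (9, 7, -12), (-12, 17, 4), (4, 15, -16), (-16, 17, 3), (3, 19, -10), (-10, 21, 1), (1, 21, -10), … (20 more)
cycles differ ⇒ inequivalent

no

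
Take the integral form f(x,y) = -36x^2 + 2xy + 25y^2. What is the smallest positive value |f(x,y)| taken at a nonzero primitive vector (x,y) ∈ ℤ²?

descent: ρ → (25,48,-13)  [lands on river]
river: ρ → (-13,56,9)
river: ρ → (9,52,-25)
river: ρ → (-25,48,13)
river: ρ → (13,56,-9)
river: ρ → (-9,52,25)
closes: descent 1, river 6
min |a| on river = 9

9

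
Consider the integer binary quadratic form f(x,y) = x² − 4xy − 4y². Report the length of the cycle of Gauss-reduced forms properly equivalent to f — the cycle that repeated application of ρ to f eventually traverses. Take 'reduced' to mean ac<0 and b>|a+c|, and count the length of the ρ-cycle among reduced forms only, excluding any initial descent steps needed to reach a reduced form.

D = 32, ⌊√D⌋ = 5
descent: ρ → (-4,4,1)  [lands on river]
river: ρ → (1,4,-4)
ρ-cycle length = 2 (tail of 1 descent step not counted)

2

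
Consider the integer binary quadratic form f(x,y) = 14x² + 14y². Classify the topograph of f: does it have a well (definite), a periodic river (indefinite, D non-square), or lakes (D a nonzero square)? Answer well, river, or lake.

D = b²−4ac = 0² − 4·14·14 = -784
D < 0 ⇒ definite ⇒ every region one sign ⇒ single well

well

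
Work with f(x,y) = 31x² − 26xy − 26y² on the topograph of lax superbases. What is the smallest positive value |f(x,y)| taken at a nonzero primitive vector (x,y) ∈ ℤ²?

descent: ρ → (-26,26,31)  [lands on river]
river: ρ → (31,36,-21)
river: ρ → (-21,48,19)
river: ρ → (19,28,-41)
river: ρ → (-41,54,6)
river: ρ → (6,54,-41)
river: ρ → (-41,28,19)
river: ρ → (19,48,-21)
river: ρ → (-21,36,31)
river: ρ → (31,26,-26)
closes: descent 1, river 10
min |a| on river = 6

6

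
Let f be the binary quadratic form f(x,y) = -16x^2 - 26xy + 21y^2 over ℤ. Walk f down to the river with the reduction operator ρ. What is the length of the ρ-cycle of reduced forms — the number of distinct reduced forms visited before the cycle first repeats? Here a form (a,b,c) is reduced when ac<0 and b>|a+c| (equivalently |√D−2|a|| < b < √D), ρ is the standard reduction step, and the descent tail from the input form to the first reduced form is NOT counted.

D = 2020, ⌊√D⌋ = 44
descent: ρ → (21,26,-16)  [lands on river]
river: ρ → (-16,38,9)
river: ρ → (9,34,-24)
river: ρ → (-24,14,19)
river: ρ → (19,24,-19)
river: ρ → (-19,14,24)
river: ρ → (24,34,-9)
river: ρ → (-9,38,16)
river: ρ → (16,26,-21)
river: ρ → (-21,16,21)
ρ-cycle length = 10 (tail of 1 descent step not counted)

10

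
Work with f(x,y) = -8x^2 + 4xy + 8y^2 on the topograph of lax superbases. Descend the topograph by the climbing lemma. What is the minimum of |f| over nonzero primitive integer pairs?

river: ρ → (8,12,-4)
river: ρ → (-4,12,8)
river: ρ → (8,4,-8)
river: ρ → (-8,12,4)
river: ρ → (4,12,-8)
river: ρ → (-8,4,8)
closes: descent 0, river 6
min |a| on river = 4

4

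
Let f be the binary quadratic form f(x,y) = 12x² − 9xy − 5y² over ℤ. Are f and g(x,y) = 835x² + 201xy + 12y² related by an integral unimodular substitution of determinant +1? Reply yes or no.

D₁ = 321, D₂ = 321
river cycle of f (length 6): (-5, 9, 12), (12, 15, -2), (-2, 17, 4), (4, 15, -6), (-6, 9, 10), (10, 11, -5)
river cycle of g (length 6): (12, 15, -2), (-2, 17, 4), (4, 15, -6), (-6, 9, 10), (10, 11, -5), (-5, 9, 12)
cycles coincide ⇒ equivalent

yes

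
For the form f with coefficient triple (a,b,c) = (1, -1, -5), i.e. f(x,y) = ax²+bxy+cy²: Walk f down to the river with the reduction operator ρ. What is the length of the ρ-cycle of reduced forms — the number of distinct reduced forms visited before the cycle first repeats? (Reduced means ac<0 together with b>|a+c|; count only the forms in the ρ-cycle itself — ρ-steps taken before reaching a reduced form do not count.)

D = 21, ⌊√D⌋ = 4
descent: ρ → (-5,1,1)
descent: ρ → (1,3,-3)  [lands on river]
river: ρ → (-3,3,1)
ρ-cycle length = 2 (tail of 2 descent steps not counted)

2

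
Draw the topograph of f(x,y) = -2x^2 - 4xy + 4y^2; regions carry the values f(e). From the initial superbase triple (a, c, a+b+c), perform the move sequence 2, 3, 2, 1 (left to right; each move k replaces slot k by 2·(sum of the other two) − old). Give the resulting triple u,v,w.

start (-2,4,-2) = (f(1,0),f(0,1),f(1,1))
replace slot 2: 2·((-2)+(-2)) − 4 = -12 → (-2,-12,-2)
replace slot 3: 2·((-2)+(-12)) − (-2) = -26 → (-2,-12,-26)
replace slot 2: 2·((-2)+(-26)) − (-12) = -44 → (-2,-44,-26)
replace slot 1: 2·((-44)+(-26)) − (-2) = -138 → (-138,-44,-26)

-138,-44,-26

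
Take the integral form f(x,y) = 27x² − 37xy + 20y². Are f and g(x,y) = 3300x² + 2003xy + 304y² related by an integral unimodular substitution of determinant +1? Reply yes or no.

D₁ = -791, D₂ = -791
f: translate: b→17 (≡-37 mod 54), so (27,-37,20)→(27,17,10)
f: flip: (27,17,10)→(10,-17,27)
f: translate: b→3 (≡-17 mod 20), so (10,-17,27)→(10,3,20)
f: reduced (well bottom): (10,3,20) with a≤c, −a<b≤a
g: flip: (3300,2003,304)→(304,-2003,3300)
g: translate: b→-179 (≡-2003 mod 608), so (304,-2003,3300)→(304,-179,27)
g: flip: (304,-179,27)→(27,179,304)
g: translate: b→17 (≡179 mod 54), so (27,179,304)→(27,17,10)
g: flip: (27,17,10)→(10,-17,27)
g: translate: b→3 (≡-17 mod 20), so (10,-17,27)→(10,3,20)
g: reduced (well bottom): (10,3,20) with a≤c, −a<b≤a
reduced forms (10, 3, 20) vs (10, 3, 20) ⇒ equivalent

yes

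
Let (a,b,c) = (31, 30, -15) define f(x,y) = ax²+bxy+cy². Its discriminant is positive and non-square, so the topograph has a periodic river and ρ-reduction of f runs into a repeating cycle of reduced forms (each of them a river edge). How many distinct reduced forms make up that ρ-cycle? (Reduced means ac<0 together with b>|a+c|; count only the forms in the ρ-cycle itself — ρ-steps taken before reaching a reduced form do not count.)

D = 2760, ⌊√D⌋ = 52
river: ρ → (-15,30,31)
river: ρ → (31,32,-14)
river: ρ → (-14,52,1)
river: ρ → (1,52,-14)
river: ρ → (-14,32,31)
river: ρ → (31,30,-15)
ρ-cycle length = 6 (tail of 0 descent steps not counted)

6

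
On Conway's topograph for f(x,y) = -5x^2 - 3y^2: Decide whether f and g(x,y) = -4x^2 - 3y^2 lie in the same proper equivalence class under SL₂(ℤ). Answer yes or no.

D₁ = -60, D₂ = -48
discriminants differ ⇒ not SL₂(ℤ)-equivalent

no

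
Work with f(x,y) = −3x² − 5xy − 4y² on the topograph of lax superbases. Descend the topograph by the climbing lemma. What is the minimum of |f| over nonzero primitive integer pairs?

translate: b→-1 (≡5 mod 6), so (3,5,4)→(3,-1,2)
flip: (3,-1,2)→(2,1,3)
reduced (well bottom): (2,1,3) with a≤c, −a<b≤a
well minimum |f| = |-2| = 2 (negative-definite)

2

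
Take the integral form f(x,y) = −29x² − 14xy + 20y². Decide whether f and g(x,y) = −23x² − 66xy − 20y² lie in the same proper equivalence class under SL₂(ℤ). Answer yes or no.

D₁ = 2516, D₂ = 2516
river cycle of f (length 22): (20, 14, -29), (-29, 44, 5), (5, 46, -20), (-20, 34, 17), (17, 34, -20), (-20, 46, 5), (5, 44, -29), (-29, 14, 20), (20, 26, -23), (-23, 20, 23), … (12 more)
river cycle of g (length 22): (-20, 26, 23), (23, 20, -23), (-23, 26, 20), (20, 14, -29), (-29, 44, 5), (5, 46, -20), (-20, 34, 17), (17, 34, -20), (-20, 46, 5), (5, 44, -29), … (12 more)
cycles coincide ⇒ equivalent

yes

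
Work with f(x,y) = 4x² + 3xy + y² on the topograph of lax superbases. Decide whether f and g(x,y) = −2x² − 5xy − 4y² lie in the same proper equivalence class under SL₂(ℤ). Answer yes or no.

D₁ = -7, D₂ = -7
f: flip: (4,3,1)→(1,-3,4)
f: translate: b→1 (≡-3 mod 2), so (1,-3,4)→(1,1,2)
f: reduced (well bottom): (1,1,2) with a≤c, −a<b≤a
g is negative-definite; reduce −g:
−g: translate: b→1 (≡5 mod 4), so (2,5,4)→(2,1,1)
−g: flip: (2,1,1)→(1,-1,2)
−g: translate: b→1 (≡-1 mod 2), so (1,-1,2)→(1,1,2)
−g: reduced (well bottom): (1,1,2) with a≤c, −a<b≤a
flip sign back: reduced form of g is (-1,-1,-2)
reduced forms (1, 1, 2) vs (-1, -1, -2) ⇒ inequivalent

no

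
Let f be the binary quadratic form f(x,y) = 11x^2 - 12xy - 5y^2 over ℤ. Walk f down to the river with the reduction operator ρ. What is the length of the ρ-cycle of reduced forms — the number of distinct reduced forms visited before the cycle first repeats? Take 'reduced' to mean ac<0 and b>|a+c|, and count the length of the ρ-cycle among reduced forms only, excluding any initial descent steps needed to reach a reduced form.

D = 364, ⌊√D⌋ = 19
descent: ρ → (-5,12,11)  [lands on river]
river: ρ → (11,10,-6)
river: ρ → (-6,14,7)
river: ρ → (7,14,-6)
river: ρ → (-6,10,11)
river: ρ → (11,12,-5)
river: ρ → (-5,18,2)
river: ρ → (2,18,-5)
ρ-cycle length = 8 (tail of 1 descent step not counted)

8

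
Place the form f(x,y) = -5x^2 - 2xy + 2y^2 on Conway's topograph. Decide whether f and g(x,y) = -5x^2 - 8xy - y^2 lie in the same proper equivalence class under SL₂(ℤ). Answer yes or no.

D₁ = 44, D₂ = 44
river cycle of f (length 2): (2, 6, -1), (-1, 6, 2)
river cycle of g (length 2): (-1, 6, 2), (2, 6, -1)
cycles coincide ⇒ equivalent

yes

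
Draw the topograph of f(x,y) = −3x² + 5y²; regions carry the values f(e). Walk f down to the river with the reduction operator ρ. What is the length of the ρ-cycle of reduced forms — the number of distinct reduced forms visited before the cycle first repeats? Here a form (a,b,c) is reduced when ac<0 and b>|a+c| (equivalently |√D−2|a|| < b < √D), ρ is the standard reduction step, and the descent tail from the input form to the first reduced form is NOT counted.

D = 60, ⌊√D⌋ = 7
descent: ρ → (5,0,-3)
descent: ρ → (-3,6,2)  [lands on river]
river: ρ → (2,6,-3)
ρ-cycle length = 2 (tail of 2 descent steps not counted)

2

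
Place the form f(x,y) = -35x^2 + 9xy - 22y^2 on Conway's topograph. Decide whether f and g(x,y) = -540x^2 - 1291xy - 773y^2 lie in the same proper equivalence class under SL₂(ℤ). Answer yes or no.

D₁ = -2999, D₂ = -2999
f is negative-definite; reduce −f:
−f: flip: (35,-9,22)→(22,9,35)
−f: reduced (well bottom): (22,9,35) with a≤c, −a<b≤a
flip sign back: reduced form of f is (-22,-9,-35)
g is negative-definite; reduce −g:
−g: translate: b→211 (≡1291 mod 1080), so (540,1291,773)→(540,211,22)
−g: flip: (540,211,22)→(22,-211,540)
−g: translate: b→9 (≡-211 mod 44), so (22,-211,540)→(22,9,35)
−g: reduced (well bottom): (22,9,35) with a≤c, −a<b≤a
flip sign back: reduced form of g is (-22,-9,-35)
reduced forms (-22, -9, -35) vs (-22, -9, -35) ⇒ equivalent

yes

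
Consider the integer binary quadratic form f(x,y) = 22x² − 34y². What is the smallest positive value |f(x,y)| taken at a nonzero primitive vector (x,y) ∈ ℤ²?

descent: ρ → (-34,0,22)
descent: ρ → (22,44,-12)  [lands on river]
river: ρ → (-12,52,6)
river: ρ → (6,44,-44)
river: ρ → (-44,44,6)
river: ρ → (6,52,-12)
river: ρ → (-12,44,22)
closes: descent 2, river 6
min |a| on river = 6

6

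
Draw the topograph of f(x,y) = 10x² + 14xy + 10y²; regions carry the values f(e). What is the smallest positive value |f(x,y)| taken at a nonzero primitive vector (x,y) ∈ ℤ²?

translate: b→-6 (≡14 mod 20), so (10,14,10)→(10,-6,6)
flip: (10,-6,6)→(6,6,10)
reduced (well bottom): (6,6,10) with a≤c, −a<b≤a
well minimum = a = 6

6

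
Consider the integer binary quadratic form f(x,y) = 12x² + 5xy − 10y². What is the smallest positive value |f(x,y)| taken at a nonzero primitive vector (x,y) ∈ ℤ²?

river: ρ → (-10,15,7)
river: ρ → (7,13,-12)
river: ρ → (-12,11,8)
river: ρ → (8,21,-2)
river: ρ → (-2,19,18)
river: ρ → (18,17,-3)
river: ρ → (-3,19,12)
river: ρ → (12,5,-10)
closes: descent 0, river 8
min |a| on river = 2

2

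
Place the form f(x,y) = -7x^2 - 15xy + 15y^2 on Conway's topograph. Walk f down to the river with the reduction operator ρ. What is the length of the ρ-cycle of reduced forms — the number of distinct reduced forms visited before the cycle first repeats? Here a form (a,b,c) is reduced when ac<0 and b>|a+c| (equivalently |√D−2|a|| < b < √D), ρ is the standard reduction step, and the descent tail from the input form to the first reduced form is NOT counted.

D = 645, ⌊√D⌋ = 25
descent: ρ → (15,15,-7)  [lands on river]
river: ρ → (-7,13,17)
river: ρ → (17,21,-3)
river: ρ → (-3,21,17)
river: ρ → (17,13,-7)
river: ρ → (-7,15,15)
ρ-cycle length = 6 (tail of 1 descent step not counted)

6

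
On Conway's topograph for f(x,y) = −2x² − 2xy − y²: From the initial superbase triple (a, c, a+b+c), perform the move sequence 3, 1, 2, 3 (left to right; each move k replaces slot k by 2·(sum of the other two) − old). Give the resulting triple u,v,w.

start (-2,-1,-5) = (f(1,0),f(0,1),f(1,1))
replace slot 3: 2·((-2)+(-1)) − (-5) = -1 → (-2,-1,-1)
replace slot 1: 2·((-1)+(-1)) − (-2) = -2 → (-2,-1,-1)
replace slot 2: 2·((-2)+(-1)) − (-1) = -5 → (-2,-5,-1)
replace slot 3: 2·((-2)+(-5)) − (-1) = -13 → (-2,-5,-13)

-2,-5,-13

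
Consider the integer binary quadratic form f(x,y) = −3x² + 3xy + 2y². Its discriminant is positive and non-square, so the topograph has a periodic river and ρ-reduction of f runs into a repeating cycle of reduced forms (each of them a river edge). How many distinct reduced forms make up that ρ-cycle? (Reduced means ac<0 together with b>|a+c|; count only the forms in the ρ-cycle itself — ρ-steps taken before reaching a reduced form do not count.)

D = 33, ⌊√D⌋ = 5
river: ρ → (2,5,-1)
river: ρ → (-1,5,2)
river: ρ → (2,3,-3)
river: ρ → (-3,3,2)
ρ-cycle length = 4 (tail of 0 descent steps not counted)

4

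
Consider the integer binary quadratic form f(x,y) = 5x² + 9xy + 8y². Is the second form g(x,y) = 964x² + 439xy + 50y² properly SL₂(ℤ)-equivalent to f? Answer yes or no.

D₁ = -79, D₂ = -79
f: translate: b→-1 (≡9 mod 10), so (5,9,8)→(5,-1,4)
f: flip: (5,-1,4)→(4,1,5)
f: reduced (well bottom): (4,1,5) with a≤c, −a<b≤a
g: flip: (964,439,50)→(50,-439,964)
g: translate: b→-39 (≡-439 mod 100), so (50,-439,964)→(50,-39,8)
g: flip: (50,-39,8)→(8,39,50)
g: translate: b→7 (≡39 mod 16), so (8,39,50)→(8,7,4)
g: flip: (8,7,4)→(4,-7,8)
g: translate: b→1 (≡-7 mod 8), so (4,-7,8)→(4,1,5)
g: reduced (well bottom): (4,1,5) with a≤c, −a<b≤a
reduced forms (4, 1, 5) vs (4, 1, 5) ⇒ equivalent

yes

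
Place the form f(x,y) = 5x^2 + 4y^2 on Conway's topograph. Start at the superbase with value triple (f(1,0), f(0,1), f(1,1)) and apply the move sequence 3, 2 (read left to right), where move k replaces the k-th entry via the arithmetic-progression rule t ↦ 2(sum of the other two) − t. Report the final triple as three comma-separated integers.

start (5,4,9) = (f(1,0),f(0,1),f(1,1))
replace slot 3: 2·(5+4) − 9 = 9 → (5,4,9)
replace slot 2: 2·(5+9) − 4 = 24 → (5,24,9)

5,24,9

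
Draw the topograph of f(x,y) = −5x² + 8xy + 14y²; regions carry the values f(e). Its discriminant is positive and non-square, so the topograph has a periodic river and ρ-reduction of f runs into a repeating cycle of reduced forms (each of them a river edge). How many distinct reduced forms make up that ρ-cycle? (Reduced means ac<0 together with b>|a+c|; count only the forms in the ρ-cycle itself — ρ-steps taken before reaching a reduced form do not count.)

D = 344, ⌊√D⌋ = 18
descent: ρ → (14,-8,-5)
descent: ρ → (-5,18,1)  [lands on river]
river: ρ → (1,18,-5)
river: ρ → (-5,12,10)
river: ρ → (10,8,-7)
river: ρ → (-7,6,11)
river: ρ → (11,16,-2)
river: ρ → (-2,16,11)
river: ρ → (11,6,-7)
river: ρ → (-7,8,10)
river: ρ → (10,12,-5)
ρ-cycle length = 10 (tail of 2 descent steps not counted)

10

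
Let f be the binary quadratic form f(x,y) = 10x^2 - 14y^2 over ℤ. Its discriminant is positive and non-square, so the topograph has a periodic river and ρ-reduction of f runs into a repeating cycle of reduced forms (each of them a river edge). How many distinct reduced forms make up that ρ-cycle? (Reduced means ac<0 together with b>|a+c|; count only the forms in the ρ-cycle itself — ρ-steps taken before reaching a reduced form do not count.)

D = 560, ⌊√D⌋ = 23
descent: ρ → (-14,0,10)
descent: ρ → (10,20,-4)  [lands on river]
river: ρ → (-4,20,10)
ρ-cycle length = 2 (tail of 2 descent steps not counted)

2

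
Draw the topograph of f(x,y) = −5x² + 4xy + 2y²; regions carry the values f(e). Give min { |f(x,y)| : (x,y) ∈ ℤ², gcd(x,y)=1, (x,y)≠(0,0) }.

river: ρ → (2,4,-5)
river: ρ → (-5,6,1)
river: ρ → (1,6,-5)
river: ρ → (-5,4,2)
closes: descent 0, river 4
min |a| on river = 1

1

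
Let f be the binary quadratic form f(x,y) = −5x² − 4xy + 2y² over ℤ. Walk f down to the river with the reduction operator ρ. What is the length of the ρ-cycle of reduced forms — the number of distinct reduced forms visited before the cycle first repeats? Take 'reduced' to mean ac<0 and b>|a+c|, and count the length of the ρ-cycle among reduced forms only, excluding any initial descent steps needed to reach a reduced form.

D = 56, ⌊√D⌋ = 7
descent: ρ → (2,4,-5)  [lands on river]
river: ρ → (-5,6,1)
river: ρ → (1,6,-5)
river: ρ → (-5,4,2)
ρ-cycle length = 4 (tail of 1 descent step not counted)

4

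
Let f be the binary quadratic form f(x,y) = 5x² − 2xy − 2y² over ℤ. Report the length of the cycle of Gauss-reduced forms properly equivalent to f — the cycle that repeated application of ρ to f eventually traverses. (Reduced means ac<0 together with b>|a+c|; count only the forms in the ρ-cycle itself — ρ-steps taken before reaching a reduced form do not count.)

D = 44, ⌊√D⌋ = 6
descent: ρ → (-2,6,1)  [lands on river]
river: ρ → (1,6,-2)
ρ-cycle length = 2 (tail of 1 descent step not counted)

2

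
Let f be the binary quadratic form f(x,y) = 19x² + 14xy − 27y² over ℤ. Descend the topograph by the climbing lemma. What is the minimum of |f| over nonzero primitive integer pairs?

river: ρ → (-27,40,6)
river: ρ → (6,44,-13)
river: ρ → (-13,34,21)
river: ρ → (21,8,-26)
river: ρ → (-26,44,3)
river: ρ → (3,46,-11)
river: ρ → (-11,42,11)
river: ρ → (11,46,-3)
river: ρ → (-3,44,26)
river: ρ → (26,8,-21)
river: ρ → (-21,34,13)
river: ρ → (13,44,-6)
river: ρ → (-6,40,27)
river: ρ → (27,14,-19)
river: ρ → (-19,24,22)
river: ρ → (22,20,-21)
river: ρ → (-21,22,21)
river: ρ → (21,20,-22)
river: ρ → (-22,24,19)
river: ρ → (19,14,-27)
closes: descent 0, river 20
min |a| on river = 3

3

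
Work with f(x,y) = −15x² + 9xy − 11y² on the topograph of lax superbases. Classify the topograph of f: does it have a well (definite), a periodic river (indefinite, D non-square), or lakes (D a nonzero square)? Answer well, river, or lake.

D = b²−4ac = 9² − 4·(-15)·(-11) = -579
D < 0 ⇒ definite ⇒ every region one sign ⇒ single well

well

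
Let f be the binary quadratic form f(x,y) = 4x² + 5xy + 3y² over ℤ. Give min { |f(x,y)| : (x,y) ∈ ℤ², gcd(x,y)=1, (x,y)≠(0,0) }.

translate: b→-3 (≡5 mod 8), so (4,5,3)→(4,-3,2)
flip: (4,-3,2)→(2,3,4)
translate: b→-1 (≡3 mod 4), so (2,3,4)→(2,-1,3)
reduced (well bottom): (2,-1,3) with a≤c, −a<b≤a
well minimum = a = 2

2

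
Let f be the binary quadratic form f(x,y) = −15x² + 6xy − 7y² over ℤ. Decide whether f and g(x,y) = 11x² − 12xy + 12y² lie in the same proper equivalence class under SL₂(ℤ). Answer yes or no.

D₁ = -384, D₂ = -384
f is negative-definite; reduce −f:
−f: flip: (15,-6,7)→(7,6,15)
−f: reduced (well bottom): (7,6,15) with a≤c, −a<b≤a
flip sign back: reduced form of f is (-7,-6,-15)
g: translate: b→10 (≡-12 mod 22), so (11,-12,12)→(11,10,11)
g: reduced (well bottom): (11,10,11) with a≤c, −a<b≤a
reduced forms (-7, -6, -15) vs (11, 10, 11) ⇒ inequivalent

no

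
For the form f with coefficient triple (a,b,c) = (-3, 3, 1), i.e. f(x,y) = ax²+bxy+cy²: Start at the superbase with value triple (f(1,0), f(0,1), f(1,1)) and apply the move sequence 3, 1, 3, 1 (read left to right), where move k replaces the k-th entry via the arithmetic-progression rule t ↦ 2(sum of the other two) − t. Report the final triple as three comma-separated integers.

start (-3,1,1) = (f(1,0),f(0,1),f(1,1))
replace slot 3: 2·((-3)+1) − 1 = -5 → (-3,1,-5)
replace slot 1: 2·(1+(-5)) − (-3) = -5 → (-5,1,-5)
replace slot 3: 2·((-5)+1) − (-5) = -3 → (-5,1,-3)
replace slot 1: 2·(1+(-3)) − (-5) = 1 → (1,1,-3)

1,1,-3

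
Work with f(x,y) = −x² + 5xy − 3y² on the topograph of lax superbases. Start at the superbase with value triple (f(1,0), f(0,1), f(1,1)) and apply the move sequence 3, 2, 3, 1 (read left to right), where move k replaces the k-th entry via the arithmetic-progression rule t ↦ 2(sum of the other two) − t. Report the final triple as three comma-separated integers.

start (-1,-3,1) = (f(1,0),f(0,1),f(1,1))
replace slot 3: 2·((-1)+(-3)) − 1 = -9 → (-1,-3,-9)
replace slot 2: 2·((-1)+(-9)) − (-3) = -17 → (-1,-17,-9)
replace slot 3: 2·((-1)+(-17)) − (-9) = -27 → (-1,-17,-27)
replace slot 1: 2·((-17)+(-27)) − (-1) = -87 → (-87,-17,-27)

-87,-17,-27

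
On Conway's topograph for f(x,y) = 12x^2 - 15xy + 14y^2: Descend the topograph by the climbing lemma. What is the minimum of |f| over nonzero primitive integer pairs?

translate: b→9 (≡-15 mod 24), so (12,-15,14)→(12,9,11)
flip: (12,9,11)→(11,-9,12)
reduced (well bottom): (11,-9,12) with a≤c, −a<b≤a
well minimum = a = 11

11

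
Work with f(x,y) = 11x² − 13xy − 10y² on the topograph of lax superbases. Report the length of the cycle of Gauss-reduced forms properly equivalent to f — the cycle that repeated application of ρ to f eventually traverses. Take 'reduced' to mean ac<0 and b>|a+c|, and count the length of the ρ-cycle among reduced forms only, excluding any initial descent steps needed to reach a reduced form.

D = 609, ⌊√D⌋ = 24
descent: ρ → (-10,13,11)  [lands on river]
river: ρ → (11,9,-12)
river: ρ → (-12,15,8)
river: ρ → (8,17,-10)
river: ρ → (-10,23,2)
river: ρ → (2,21,-21)
river: ρ → (-21,21,2)
river: ρ → (2,23,-10)
river: ρ → (-10,17,8)
river: ρ → (8,15,-12)
river: ρ → (-12,9,11)
river: ρ → (11,13,-10)
river: ρ → (-10,7,14)
river: ρ → (14,21,-3)
river: ρ → (-3,21,14)
river: ρ → (14,7,-10)
ρ-cycle length = 16 (tail of 1 descent step not counted)

16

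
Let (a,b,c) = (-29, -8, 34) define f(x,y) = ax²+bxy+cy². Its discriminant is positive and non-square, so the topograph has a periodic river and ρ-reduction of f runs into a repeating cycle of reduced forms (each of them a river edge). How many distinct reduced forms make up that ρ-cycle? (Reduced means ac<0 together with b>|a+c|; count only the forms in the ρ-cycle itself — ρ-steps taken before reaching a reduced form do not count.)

D = 4008, ⌊√D⌋ = 63
descent: ρ → (34,8,-29)  [lands on river]
river: ρ → (-29,50,13)
river: ρ → (13,54,-21)
river: ρ → (-21,30,37)
river: ρ → (37,44,-14)
river: ρ → (-14,40,43)
river: ρ → (43,46,-11)
river: ρ → (-11,42,51)
river: ρ → (51,60,-2)
river: ρ → (-2,60,51)
river: ρ → (51,42,-11)
river: ρ → (-11,46,43)
river: ρ → (43,40,-14)
river: ρ → (-14,44,37)
river: ρ → (37,30,-21)
river: ρ → (-21,54,13)
river: ρ → (13,50,-29)
river: ρ → (-29,8,34)
river: ρ → (34,60,-3)
river: ρ → (-3,60,34)
ρ-cycle length = 20 (tail of 1 descent step not counted)

20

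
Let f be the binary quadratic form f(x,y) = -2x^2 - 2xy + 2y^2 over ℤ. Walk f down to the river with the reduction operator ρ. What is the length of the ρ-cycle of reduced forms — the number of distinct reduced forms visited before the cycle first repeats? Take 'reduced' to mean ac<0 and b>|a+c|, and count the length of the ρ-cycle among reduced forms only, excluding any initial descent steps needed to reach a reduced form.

D = 20, ⌊√D⌋ = 4
descent: ρ → (2,2,-2)  [lands on river]
river: ρ → (-2,2,2)
ρ-cycle length = 2 (tail of 1 descent step not counted)

2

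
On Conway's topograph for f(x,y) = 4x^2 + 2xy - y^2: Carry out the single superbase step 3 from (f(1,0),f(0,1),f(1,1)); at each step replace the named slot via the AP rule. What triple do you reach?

start (4,-1,5) = (f(1,0),f(0,1),f(1,1))
replace slot 3: 2·(4+(-1)) − 5 = 1 → (4,-1,1)

4,-1,1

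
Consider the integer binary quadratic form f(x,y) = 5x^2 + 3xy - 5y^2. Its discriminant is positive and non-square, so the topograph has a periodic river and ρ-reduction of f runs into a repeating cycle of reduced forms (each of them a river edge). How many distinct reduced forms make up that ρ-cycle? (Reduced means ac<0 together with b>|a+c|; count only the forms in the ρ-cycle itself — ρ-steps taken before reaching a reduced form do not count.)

D = 109, ⌊√D⌋ = 10
river: ρ → (-5,7,3)
river: ρ → (3,5,-7)
river: ρ → (-7,9,1)
river: ρ → (1,9,-7)
river: ρ → (-7,5,3)
river: ρ → (3,7,-5)
river: ρ → (-5,3,5)
river: ρ → (5,7,-3)
river: ρ → (-3,5,7)
river: ρ → (7,9,-1)
river: ρ → (-1,9,7)
river: ρ → (7,5,-3)
river: ρ → (-3,7,5)
river: ρ → (5,3,-5)
ρ-cycle length = 14 (tail of 0 descent steps not counted)

14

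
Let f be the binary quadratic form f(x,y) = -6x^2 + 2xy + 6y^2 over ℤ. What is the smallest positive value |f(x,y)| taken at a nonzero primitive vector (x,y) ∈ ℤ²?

river: ρ → (6,10,-2)
river: ρ → (-2,10,6)
river: ρ → (6,2,-6)
river: ρ → (-6,10,2)
river: ρ → (2,10,-6)
river: ρ → (-6,2,6)
closes: descent 0, river 6
min |a| on river = 2

2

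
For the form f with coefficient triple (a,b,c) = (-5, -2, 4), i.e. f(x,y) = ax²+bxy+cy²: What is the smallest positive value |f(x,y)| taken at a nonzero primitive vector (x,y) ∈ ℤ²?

descent: ρ → (4,2,-5)  [lands on river]
river: ρ → (-5,8,1)
river: ρ → (1,8,-5)
river: ρ → (-5,2,4)
river: ρ → (4,6,-3)
river: ρ → (-3,6,4)
closes: descent 1, river 6
min |a| on river = 1

1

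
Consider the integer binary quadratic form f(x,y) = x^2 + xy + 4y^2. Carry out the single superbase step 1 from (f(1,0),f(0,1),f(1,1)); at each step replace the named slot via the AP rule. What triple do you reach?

start (1,4,6) = (f(1,0),f(0,1),f(1,1))
replace slot 1: 2·(4+6) − 1 = 19 → (19,4,6)

19,4,6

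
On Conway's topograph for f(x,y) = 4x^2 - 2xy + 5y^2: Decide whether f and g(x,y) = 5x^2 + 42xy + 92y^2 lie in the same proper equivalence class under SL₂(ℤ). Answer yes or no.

D₁ = -76, D₂ = -76
f: reduced (well bottom): (4,-2,5) with a≤c, −a<b≤a
g: translate: b→2 (≡42 mod 10), so (5,42,92)→(5,2,4)
g: flip: (5,2,4)→(4,-2,5)
g: reduced (well bottom): (4,-2,5) with a≤c, −a<b≤a
reduced forms (4, -2, 5) vs (4, -2, 5) ⇒ equivalent

yes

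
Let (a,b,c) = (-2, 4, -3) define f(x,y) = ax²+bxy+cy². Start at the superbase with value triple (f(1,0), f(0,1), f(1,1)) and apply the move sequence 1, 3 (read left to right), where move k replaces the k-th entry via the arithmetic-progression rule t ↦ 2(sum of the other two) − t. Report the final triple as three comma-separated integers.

start (-2,-3,-1) = (f(1,0),f(0,1),f(1,1))
replace slot 1: 2·((-3)+(-1)) − (-2) = -6 → (-6,-3,-1)
replace slot 3: 2·((-6)+(-3)) − (-1) = -17 → (-6,-3,-17)

-6,-3,-17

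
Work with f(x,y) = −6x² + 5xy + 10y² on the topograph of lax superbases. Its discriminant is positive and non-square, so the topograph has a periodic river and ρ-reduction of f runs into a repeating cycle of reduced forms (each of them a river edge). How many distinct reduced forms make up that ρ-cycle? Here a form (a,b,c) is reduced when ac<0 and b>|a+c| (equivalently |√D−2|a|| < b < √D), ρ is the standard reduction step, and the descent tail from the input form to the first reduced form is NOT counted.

D = 265, ⌊√D⌋ = 16
river: ρ → (10,15,-1)
river: ρ → (-1,15,10)
river: ρ → (10,5,-6)
river: ρ → (-6,7,9)
river: ρ → (9,11,-4)
river: ρ → (-4,13,6)
river: ρ → (6,11,-6)
river: ρ → (-6,13,4)
river: ρ → (4,11,-9)
river: ρ → (-9,7,6)
river: ρ → (6,5,-10)
river: ρ → (-10,15,1)
river: ρ → (1,15,-10)
river: ρ → (-10,5,6)
river: ρ → (6,7,-9)
river: ρ → (-9,11,4)
river: ρ → (4,13,-6)
river: ρ → (-6,11,6)
river: ρ → (6,13,-4)
river: ρ → (-4,11,9)
river: ρ → (9,7,-6)
river: ρ → (-6,5,10)
ρ-cycle length = 22 (tail of 0 descent steps not counted)

22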